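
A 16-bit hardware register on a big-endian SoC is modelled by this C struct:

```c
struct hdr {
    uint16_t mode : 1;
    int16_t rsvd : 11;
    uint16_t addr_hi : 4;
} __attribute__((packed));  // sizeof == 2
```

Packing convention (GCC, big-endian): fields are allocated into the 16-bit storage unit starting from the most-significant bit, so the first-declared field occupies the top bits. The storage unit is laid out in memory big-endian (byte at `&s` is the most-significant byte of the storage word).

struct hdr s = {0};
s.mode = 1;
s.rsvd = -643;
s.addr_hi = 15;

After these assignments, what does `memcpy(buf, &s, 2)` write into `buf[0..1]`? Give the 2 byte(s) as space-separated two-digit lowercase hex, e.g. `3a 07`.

mode (1b) val=1 bits=0x1 at bit 15: 0x8000
rsvd (11b) val=-643 bits=0x57d at bit 4: 0xd7d0
addr_hi (4b) val=15 bits=0xf at bit 0: 0xd7df
word = 0xd7df → big-endian bytes:
  [0]=0xd7  [1]=0xdf

d7 df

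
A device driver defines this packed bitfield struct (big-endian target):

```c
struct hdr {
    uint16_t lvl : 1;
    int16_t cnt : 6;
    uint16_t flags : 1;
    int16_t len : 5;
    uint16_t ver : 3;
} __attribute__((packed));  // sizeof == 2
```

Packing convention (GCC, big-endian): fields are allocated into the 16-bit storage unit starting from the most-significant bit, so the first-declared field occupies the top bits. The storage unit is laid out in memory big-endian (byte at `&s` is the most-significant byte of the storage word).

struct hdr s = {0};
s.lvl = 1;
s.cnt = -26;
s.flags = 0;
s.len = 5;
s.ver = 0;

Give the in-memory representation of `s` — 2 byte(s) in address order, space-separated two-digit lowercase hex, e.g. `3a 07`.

cc 28

lvl (1b) val=1 bits=0x1 at bit 15: 0x8000
cnt (6b) val=-26 bits=0x26 at bit 9: 0xcc00
flags (1b) val=0 bits=0x0 at bit 8: 0xcc00
len (5b) val=5 bits=0x5 at bit 3: 0xcc28
ver (3b) val=0 bits=0x0 at bit 0: 0xcc28
word = 0xcc28 → big-endian bytes:
  [0]=0xcc  [1]=0x28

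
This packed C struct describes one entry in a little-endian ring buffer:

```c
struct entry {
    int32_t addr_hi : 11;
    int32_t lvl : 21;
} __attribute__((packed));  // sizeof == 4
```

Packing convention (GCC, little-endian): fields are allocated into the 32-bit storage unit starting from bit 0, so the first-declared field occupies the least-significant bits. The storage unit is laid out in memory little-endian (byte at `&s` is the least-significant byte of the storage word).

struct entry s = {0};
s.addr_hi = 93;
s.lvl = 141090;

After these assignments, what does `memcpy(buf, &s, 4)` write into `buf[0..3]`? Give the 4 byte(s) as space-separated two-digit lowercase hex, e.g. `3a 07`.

addr_hi (11b) val=93 bits=0x5d at bit 0: 0x0000005d
lvl (21b) val=141090 bits=0x22722 at bit 11: 0x1139105d
word = 0x1139105d → little-endian bytes:
  [0]=0x5d  [1]=0x10  [2]=0x39  [3]=0x11

5d 10 39 11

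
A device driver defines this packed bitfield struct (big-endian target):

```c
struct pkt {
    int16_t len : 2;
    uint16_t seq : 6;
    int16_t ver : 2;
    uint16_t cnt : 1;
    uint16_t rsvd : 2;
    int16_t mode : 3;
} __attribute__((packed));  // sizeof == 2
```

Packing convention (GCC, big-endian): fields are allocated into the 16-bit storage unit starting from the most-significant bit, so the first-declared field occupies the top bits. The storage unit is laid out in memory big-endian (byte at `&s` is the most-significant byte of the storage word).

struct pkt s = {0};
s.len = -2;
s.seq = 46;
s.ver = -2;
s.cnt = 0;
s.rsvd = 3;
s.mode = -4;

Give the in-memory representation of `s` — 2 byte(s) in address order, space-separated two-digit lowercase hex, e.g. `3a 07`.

len:2 = -2 → 0x2 << 14 → word 0x8000
seq:6 = 46 → 0x2e << 8 → word 0xae00
ver:2 = -2 → 0x2 << 6 → word 0xae80
cnt:1 = 0 → 0x0 << 5 → word 0xae80
rsvd:2 = 3 → 0x3 << 3 → word 0xae98
mode:3 = -4 → 0x4 << 0 → word 0xae9c
word = 0xae9c → big-endian bytes:
  [0]=0xae  [1]=0x9c

ae 9c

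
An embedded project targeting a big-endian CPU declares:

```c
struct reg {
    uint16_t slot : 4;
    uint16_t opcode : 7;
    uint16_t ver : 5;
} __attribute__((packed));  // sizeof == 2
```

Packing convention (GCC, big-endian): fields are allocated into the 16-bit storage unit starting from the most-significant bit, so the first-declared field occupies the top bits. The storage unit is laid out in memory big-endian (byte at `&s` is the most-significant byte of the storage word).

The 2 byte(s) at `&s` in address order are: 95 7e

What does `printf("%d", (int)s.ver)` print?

30

[0]=0x95 [1]=0x7e (big-endian) → word 0x957e
slot:4 @ bit 12 → (0x957e>>12)&0xf = 0x9
opcode:7 @ bit 5 → (0x957e>>5)&0x7f = 0x2b
ver:5 @ bit 0 → (0x957e>>0)&0x1f = 0x1e  ←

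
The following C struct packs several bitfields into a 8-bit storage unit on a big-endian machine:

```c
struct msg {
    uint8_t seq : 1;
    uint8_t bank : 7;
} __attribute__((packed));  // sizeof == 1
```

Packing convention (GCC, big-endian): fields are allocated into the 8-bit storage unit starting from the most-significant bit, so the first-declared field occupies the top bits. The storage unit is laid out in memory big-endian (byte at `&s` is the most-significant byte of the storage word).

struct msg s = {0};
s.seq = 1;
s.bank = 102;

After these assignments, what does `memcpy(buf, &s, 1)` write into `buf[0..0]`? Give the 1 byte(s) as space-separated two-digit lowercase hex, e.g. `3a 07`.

seq (1b) val=1 bits=0x1 at bit 7: 0x80
bank (7b) val=102 bits=0x66 at bit 0: 0xe6
word = 0xe6 → big-endian bytes:
  [0]=0xe6

e6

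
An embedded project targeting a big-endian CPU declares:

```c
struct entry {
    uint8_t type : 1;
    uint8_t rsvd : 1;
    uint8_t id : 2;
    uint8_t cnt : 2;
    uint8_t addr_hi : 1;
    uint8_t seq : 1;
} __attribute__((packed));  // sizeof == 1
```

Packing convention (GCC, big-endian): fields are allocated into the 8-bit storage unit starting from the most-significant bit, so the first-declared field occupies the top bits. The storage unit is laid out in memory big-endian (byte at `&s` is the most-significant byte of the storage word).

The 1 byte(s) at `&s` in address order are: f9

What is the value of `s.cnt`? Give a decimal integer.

[0]=0xf9 (big-endian) → word 0xf9
type:1 @ bit 7 → (0xf9>>7)&0x1 = 0x1
rsvd:1 @ bit 6 → (0xf9>>6)&0x1 = 0x1
id:2 @ bit 4 → (0xf9>>4)&0x3 = 0x3
cnt:2 @ bit 2 → (0xf9>>2)&0x3 = 0x2  ←
addr_hi:1 @ bit 1 → (0xf9>>1)&0x1 = 0x0
seq:1 @ bit 0 → (0xf9>>0)&0x1 = 0x1

2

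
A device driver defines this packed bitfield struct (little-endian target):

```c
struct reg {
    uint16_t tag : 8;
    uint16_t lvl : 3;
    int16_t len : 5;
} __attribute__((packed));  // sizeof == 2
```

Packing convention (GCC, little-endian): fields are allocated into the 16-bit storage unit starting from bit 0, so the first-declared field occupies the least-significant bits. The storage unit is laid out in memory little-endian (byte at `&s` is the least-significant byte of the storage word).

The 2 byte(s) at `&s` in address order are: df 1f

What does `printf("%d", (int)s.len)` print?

3

[0]=0xdf [1]=0x1f (little-endian) → word 0x1fdf
tag [0+:8] = (word>>0) & 0xff = 223
lvl [8+:3] = (word>>8) & 0x7 = 7
len [11+:5] = (word>>11) & 0x1f = 3  ←
len signed 5b, MSB=0: value = 3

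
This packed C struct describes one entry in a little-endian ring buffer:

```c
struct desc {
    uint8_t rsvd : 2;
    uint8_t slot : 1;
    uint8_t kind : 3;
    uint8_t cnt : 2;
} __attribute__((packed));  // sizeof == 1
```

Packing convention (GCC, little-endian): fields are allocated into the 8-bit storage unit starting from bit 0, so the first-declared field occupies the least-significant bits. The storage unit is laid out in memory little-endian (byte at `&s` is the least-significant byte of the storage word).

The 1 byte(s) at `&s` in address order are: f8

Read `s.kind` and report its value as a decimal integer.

[0]=0xf8 (little-endian) → word 0xf8
rsvd:2 @ bit 0 → (0xf8>>0)&0x3 = 0x0
slot:1 @ bit 2 → (0xf8>>2)&0x1 = 0x0
kind:3 @ bit 3 → (0xf8>>3)&0x7 = 0x7  ←
cnt:2 @ bit 6 → (0xf8>>6)&0x3 = 0x3

7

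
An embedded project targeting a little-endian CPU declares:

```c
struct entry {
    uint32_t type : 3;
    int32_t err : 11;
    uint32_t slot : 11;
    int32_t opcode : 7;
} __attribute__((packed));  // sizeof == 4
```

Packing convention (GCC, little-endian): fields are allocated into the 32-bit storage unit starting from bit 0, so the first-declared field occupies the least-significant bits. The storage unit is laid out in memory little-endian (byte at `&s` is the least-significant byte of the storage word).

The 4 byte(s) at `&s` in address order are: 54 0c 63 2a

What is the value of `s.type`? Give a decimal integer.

4

[0]=0x54 [1]=0x0c [2]=0x63 [3]=0x2a (little-endian) → word 0x2a630c54
type:3 @ bit 0 → (0x2a630c54>>0)&0x7 = 0x4  ←
err:11 @ bit 3 → (0x2a630c54>>3)&0x7ff = 0x18a
slot:11 @ bit 14 → (0x2a630c54>>14)&0x7ff = 0x18c
opcode:7 @ bit 25 → (0x2a630c54>>25)&0x7f = 0x15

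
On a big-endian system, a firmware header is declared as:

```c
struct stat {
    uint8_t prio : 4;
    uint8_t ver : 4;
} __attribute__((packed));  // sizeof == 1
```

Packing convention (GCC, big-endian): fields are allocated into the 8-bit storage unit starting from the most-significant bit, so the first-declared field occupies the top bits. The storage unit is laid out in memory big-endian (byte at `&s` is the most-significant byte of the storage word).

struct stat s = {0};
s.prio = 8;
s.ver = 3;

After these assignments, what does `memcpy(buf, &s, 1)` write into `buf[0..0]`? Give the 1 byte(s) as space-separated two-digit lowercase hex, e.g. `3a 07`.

83

prio:4 = 8 → 0x8 << 4 → word 0x80
ver:4 = 3 → 0x3 << 0 → word 0x83
word = 0x83 → big-endian bytes:
  [0]=0x83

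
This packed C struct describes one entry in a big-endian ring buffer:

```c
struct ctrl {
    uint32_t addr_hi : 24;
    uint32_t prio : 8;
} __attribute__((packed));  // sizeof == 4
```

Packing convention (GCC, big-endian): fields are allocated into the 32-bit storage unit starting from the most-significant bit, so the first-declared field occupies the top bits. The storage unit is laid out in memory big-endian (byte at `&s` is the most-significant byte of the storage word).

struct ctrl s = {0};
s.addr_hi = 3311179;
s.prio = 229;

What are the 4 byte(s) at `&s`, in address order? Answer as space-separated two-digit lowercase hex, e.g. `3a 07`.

addr_hi:24 = 3311179 → 0x32864b << 8 → word 0x32864b00
prio:8 = 229 → 0xe5 << 0 → word 0x32864be5
word = 0x32864be5 → big-endian bytes:
  [0]=0x32  [1]=0x86  [2]=0x4b  [3]=0xe5

32 86 4b e5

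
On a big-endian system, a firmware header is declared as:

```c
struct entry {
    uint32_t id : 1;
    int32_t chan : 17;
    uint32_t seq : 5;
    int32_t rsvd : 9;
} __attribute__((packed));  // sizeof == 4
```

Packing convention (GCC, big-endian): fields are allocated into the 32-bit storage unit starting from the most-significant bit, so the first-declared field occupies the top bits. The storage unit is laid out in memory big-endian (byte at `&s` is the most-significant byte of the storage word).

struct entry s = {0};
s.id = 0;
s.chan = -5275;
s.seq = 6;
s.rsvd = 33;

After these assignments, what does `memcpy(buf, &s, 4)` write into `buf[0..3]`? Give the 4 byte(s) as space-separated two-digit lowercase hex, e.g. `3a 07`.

id:1 = 0 → 0x0 << 31 → word 0x00000000
chan:17 = -5275 → 0x1eb65 << 14 → word 0x7ad94000
seq:5 = 6 → 0x6 << 9 → word 0x7ad94c00
rsvd:9 = 33 → 0x21 << 0 → word 0x7ad94c21
word = 0x7ad94c21 → big-endian bytes:
  [0]=0x7a  [1]=0xd9  [2]=0x4c  [3]=0x21

7a d9 4c 21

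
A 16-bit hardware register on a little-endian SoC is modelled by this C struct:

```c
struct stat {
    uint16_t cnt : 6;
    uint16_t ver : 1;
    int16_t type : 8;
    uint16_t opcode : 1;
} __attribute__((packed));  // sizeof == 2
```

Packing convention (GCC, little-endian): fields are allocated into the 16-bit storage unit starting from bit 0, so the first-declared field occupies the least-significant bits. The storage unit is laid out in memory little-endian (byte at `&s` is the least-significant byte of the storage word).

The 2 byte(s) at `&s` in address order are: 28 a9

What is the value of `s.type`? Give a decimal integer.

82

[0]=0x28 [1]=0xa9 (little-endian) → word 0xa928
cnt:6 @ bit 0 → (0xa928>>0)&0x3f = 0x28
ver:1 @ bit 6 → (0xa928>>6)&0x1 = 0x0
type:8 @ bit 7 → (0xa928>>7)&0xff = 0x52  ←
opcode:1 @ bit 15 → (0xa928>>15)&0x1 = 0x1
type signed 8b, MSB=0: value = 82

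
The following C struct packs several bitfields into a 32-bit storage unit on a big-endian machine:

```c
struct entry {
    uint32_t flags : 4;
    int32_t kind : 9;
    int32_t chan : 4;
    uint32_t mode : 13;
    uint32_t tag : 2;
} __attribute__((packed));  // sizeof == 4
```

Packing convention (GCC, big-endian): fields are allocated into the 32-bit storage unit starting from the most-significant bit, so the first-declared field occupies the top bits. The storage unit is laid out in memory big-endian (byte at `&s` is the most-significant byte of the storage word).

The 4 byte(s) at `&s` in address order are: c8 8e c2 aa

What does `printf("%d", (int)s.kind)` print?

-239

[0]=0xc8 [1]=0x8e [2]=0xc2 [3]=0xaa (big-endian) → word 0xc88ec2aa
flags [28+:4] = (word>>28) & 0xf = 12
kind [19+:9] = (word>>19) & 0x1ff = 273  ←
chan [15+:4] = (word>>15) & 0xf = 13
mode [2+:13] = (word>>2) & 0x1fff = 4266
tag [0+:2] = (word>>0) & 0x3 = 2
kind signed 9b, MSB=1: 273 - 512 = -239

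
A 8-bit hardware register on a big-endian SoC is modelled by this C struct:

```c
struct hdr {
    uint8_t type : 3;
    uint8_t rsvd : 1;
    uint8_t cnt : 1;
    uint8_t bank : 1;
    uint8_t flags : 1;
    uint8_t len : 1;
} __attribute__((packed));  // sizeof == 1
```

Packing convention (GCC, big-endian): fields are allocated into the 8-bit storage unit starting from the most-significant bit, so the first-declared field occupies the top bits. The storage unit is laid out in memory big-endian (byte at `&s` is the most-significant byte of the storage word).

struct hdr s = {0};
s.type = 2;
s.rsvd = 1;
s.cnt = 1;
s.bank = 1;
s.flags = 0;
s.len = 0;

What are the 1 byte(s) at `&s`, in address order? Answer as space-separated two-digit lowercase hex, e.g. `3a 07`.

type:3 = 2 → 0x2 << 5 → word 0x40
rsvd:1 = 1 → 0x1 << 4 → word 0x50
cnt:1 = 1 → 0x1 << 3 → word 0x58
bank:1 = 1 → 0x1 << 2 → word 0x5c
flags:1 = 0 → 0x0 << 1 → word 0x5c
len:1 = 0 → 0x0 << 0 → word 0x5c
word = 0x5c → big-endian bytes:
  [0]=0x5c

5c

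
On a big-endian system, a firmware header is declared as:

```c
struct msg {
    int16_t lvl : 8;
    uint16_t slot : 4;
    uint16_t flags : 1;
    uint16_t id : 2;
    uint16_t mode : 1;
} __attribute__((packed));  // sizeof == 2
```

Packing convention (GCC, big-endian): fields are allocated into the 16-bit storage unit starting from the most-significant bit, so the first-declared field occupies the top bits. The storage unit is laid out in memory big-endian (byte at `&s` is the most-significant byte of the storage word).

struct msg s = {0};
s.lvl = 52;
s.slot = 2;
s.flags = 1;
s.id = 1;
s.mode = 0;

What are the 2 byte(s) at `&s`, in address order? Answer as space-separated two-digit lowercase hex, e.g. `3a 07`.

34 2a

lvl (8b) val=52 bits=0x34 at bit 8: 0x3400
slot (4b) val=2 bits=0x2 at bit 4: 0x3420
flags (1b) val=1 bits=0x1 at bit 3: 0x3428
id (2b) val=1 bits=0x1 at bit 1: 0x342a
mode (1b) val=0 bits=0x0 at bit 0: 0x342a
word = 0x342a → big-endian bytes:
  [0]=0x34  [1]=0x2a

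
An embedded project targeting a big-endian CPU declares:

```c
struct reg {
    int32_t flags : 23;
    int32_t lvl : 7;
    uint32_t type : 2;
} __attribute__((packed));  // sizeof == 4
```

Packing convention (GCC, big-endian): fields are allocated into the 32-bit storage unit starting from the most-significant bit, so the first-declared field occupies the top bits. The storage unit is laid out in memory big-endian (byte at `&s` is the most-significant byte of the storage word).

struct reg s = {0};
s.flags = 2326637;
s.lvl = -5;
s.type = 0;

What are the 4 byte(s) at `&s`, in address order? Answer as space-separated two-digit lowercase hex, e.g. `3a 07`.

47 00 db ec

[9+:23] flags=2326637 & 0x7fffff = 0x23806d; word=0x4700da00
[2+:7] lvl=-5 & 0x7f = 0x7b; word=0x4700dbec
[0+:2] type=0 & 0x3 = 0x0; word=0x4700dbec
word = 0x4700dbec → big-endian bytes:
  [0]=0x47  [1]=0x00  [2]=0xdb  [3]=0xec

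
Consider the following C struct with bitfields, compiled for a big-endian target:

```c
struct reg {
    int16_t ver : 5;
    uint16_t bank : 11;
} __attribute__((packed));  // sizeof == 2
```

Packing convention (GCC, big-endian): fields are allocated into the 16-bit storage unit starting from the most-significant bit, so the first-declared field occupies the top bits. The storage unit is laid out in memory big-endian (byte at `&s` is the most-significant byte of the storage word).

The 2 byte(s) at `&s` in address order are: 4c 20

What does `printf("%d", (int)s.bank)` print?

1056

[0]=0x4c [1]=0x20 (big-endian) → word 0x4c20
ver [11+:5] = (word>>11) & 0x1f = 9
bank [0+:11] = (word>>0) & 0x7ff = 1056  ←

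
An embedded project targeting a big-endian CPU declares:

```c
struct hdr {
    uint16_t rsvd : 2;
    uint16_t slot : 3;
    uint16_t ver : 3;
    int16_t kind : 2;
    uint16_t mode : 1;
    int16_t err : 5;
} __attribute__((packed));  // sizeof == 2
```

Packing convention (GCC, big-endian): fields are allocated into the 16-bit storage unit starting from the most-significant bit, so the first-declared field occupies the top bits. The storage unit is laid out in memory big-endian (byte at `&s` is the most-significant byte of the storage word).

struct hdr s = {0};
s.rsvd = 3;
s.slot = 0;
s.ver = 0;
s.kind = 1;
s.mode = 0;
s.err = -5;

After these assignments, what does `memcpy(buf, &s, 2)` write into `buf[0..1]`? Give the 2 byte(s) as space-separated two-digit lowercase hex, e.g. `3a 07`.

c0 5b

rsvd:2 = 3 → 0x3 << 14 → word 0xc000
slot:3 = 0 → 0x0 << 11 → word 0xc000
ver:3 = 0 → 0x0 << 8 → word 0xc000
kind:2 = 1 → 0x1 << 6 → word 0xc040
mode:1 = 0 → 0x0 << 5 → word 0xc040
err:5 = -5 → 0x1b << 0 → word 0xc05b
word = 0xc05b → big-endian bytes:
  [0]=0xc0  [1]=0x5b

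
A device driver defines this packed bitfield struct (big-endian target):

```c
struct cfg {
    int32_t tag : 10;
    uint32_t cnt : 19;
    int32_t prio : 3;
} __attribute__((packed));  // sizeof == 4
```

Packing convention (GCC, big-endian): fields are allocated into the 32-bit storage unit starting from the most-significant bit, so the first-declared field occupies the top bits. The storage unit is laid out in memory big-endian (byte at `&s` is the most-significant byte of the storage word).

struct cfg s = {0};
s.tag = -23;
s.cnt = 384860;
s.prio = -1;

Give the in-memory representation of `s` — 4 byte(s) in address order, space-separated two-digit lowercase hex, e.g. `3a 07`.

[22+:10] tag=-23 & 0x3ff = 0x3e9; word=0xfa400000
[3+:19] cnt=384860 & 0x7ffff = 0x5df5c; word=0xfa6efae0
[0+:3] prio=-1 & 0x7 = 0x7; word=0xfa6efae7
word = 0xfa6efae7 → big-endian bytes:
  [0]=0xfa  [1]=0x6e  [2]=0xfa  [3]=0xe7

fa 6e fa e7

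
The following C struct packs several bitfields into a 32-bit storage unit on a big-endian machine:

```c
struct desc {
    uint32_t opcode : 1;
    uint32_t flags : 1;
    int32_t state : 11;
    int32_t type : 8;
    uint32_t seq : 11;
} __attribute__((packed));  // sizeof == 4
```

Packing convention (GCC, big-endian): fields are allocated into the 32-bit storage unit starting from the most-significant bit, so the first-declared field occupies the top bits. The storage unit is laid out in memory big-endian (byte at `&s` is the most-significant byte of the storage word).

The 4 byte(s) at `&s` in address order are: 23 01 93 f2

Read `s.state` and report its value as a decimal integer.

[0]=0x23 [1]=0x01 [2]=0x93 [3]=0xf2 (big-endian) → word 0x230193f2
opcode:1 @ bit 31 → (0x230193f2>>31)&0x1 = 0x0
flags:1 @ bit 30 → (0x230193f2>>30)&0x1 = 0x0
state:11 @ bit 19 → (0x230193f2>>19)&0x7ff = 0x460  ←
type:8 @ bit 11 → (0x230193f2>>11)&0xff = 0x32
seq:11 @ bit 0 → (0x230193f2>>0)&0x7ff = 0x3f2
state signed 11b, MSB=1: 1120 - 2048 = -928

-928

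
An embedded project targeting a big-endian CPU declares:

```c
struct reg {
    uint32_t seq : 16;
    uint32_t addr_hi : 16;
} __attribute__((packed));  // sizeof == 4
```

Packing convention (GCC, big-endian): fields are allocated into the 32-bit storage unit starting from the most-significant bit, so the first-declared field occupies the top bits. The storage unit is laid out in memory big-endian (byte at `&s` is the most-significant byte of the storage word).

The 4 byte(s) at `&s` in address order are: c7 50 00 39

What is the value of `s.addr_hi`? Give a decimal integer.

[0]=0xc7 [1]=0x50 [2]=0x00 [3]=0x39 (big-endian) → word 0xc7500039
seq [16+:16] = (word>>16) & 0xffff = 51024
addr_hi [0+:16] = (word>>0) & 0xffff = 57  ←

57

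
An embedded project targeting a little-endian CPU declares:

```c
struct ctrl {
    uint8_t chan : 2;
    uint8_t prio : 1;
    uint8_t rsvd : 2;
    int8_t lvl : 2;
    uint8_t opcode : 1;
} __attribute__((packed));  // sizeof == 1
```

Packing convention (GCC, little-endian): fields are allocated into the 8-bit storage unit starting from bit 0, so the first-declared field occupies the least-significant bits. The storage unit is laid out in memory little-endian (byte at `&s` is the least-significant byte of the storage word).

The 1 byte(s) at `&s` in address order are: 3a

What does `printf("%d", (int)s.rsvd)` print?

3

[0]=0x3a (little-endian) → word 0x3a
chan:2 @ bit 0 → (0x3a>>0)&0x3 = 0x2
prio:1 @ bit 2 → (0x3a>>2)&0x1 = 0x0
rsvd:2 @ bit 3 → (0x3a>>3)&0x3 = 0x3  ←
lvl:2 @ bit 5 → (0x3a>>5)&0x3 = 0x1
opcode:1 @ bit 7 → (0x3a>>7)&0x1 = 0x0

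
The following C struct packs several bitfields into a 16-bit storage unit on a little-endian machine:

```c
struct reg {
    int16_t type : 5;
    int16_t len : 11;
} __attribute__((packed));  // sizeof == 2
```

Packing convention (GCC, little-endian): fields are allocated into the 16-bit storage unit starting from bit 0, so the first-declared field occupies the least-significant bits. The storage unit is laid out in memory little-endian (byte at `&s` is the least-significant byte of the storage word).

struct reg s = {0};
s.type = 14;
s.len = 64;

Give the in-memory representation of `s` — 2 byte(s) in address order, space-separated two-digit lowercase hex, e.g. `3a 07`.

0e 08

[0+:5] type=14 & 0x1f = 0xe; word=0x000e
[5+:11] len=64 & 0x7ff = 0x40; word=0x080e
word = 0x080e → little-endian bytes:
  [0]=0x0e  [1]=0x08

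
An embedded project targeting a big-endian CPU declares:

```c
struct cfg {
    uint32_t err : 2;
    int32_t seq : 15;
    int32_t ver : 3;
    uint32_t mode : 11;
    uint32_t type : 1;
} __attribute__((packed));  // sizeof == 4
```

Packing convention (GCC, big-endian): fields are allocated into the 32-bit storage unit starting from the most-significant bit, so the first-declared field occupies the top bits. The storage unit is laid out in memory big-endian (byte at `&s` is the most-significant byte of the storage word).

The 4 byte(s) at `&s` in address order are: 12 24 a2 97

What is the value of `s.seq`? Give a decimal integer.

[0]=0x12 [1]=0x24 [2]=0xa2 [3]=0x97 (big-endian) → word 0x1224a297
err:2 @ bit 30 → (0x1224a297>>30)&0x3 = 0x0
seq:15 @ bit 15 → (0x1224a297>>15)&0x7fff = 0x2449  ←
ver:3 @ bit 12 → (0x1224a297>>12)&0x7 = 0x2
mode:11 @ bit 1 → (0x1224a297>>1)&0x7ff = 0x14b
type:1 @ bit 0 → (0x1224a297>>0)&0x1 = 0x1
seq signed 15b, MSB=0: value = 9289

9289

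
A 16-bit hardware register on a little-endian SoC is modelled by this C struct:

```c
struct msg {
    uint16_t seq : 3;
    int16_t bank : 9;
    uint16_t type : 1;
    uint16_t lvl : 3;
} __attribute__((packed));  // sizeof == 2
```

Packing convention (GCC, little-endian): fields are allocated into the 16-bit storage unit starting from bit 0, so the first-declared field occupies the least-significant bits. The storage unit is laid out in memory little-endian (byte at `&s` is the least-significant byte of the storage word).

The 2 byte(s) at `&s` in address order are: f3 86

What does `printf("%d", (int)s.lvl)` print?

[0]=0xf3 [1]=0x86 (little-endian) → word 0x86f3
seq:3 @ bit 0 → (0x86f3>>0)&0x7 = 0x3
bank:9 @ bit 3 → (0x86f3>>3)&0x1ff = 0xde
type:1 @ bit 12 → (0x86f3>>12)&0x1 = 0x0
lvl:3 @ bit 13 → (0x86f3>>13)&0x7 = 0x4  ←

4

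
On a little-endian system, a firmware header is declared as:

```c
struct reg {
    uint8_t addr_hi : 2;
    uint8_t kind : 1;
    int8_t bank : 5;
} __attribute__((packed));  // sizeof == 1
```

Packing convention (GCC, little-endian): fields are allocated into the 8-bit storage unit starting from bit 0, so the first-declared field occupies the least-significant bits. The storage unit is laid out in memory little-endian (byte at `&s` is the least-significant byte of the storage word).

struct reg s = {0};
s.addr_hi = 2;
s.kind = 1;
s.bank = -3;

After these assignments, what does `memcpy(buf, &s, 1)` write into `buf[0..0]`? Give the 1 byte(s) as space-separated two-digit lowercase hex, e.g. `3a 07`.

ee

[0+:2] addr_hi=2 & 0x3 = 0x2; word=0x02
[2+:1] kind=1 & 0x1 = 0x1; word=0x06
[3+:5] bank=-3 & 0x1f = 0x1d; word=0xee
word = 0xee → little-endian bytes:
  [0]=0xee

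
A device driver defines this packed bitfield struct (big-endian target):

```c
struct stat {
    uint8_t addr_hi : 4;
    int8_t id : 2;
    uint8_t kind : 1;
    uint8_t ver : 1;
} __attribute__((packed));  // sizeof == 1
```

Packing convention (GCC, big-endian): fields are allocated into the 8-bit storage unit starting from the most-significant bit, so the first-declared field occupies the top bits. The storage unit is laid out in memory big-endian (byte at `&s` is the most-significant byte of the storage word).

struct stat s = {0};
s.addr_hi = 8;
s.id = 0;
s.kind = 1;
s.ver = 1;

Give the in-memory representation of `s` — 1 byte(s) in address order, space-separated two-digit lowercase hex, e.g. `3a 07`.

83

addr_hi (4b) val=8 bits=0x8 at bit 4: 0x80
id (2b) val=0 bits=0x0 at bit 2: 0x80
kind (1b) val=1 bits=0x1 at bit 1: 0x82
ver (1b) val=1 bits=0x1 at bit 0: 0x83
word = 0x83 → big-endian bytes:
  [0]=0x83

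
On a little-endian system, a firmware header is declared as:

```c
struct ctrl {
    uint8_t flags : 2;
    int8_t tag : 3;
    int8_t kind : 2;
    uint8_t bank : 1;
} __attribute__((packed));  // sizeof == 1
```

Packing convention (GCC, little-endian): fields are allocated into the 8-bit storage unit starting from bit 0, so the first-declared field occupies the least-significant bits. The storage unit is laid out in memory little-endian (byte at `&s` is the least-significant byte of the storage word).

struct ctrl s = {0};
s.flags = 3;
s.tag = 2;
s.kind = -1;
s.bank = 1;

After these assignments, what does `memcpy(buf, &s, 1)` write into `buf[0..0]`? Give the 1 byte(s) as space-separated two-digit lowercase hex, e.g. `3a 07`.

[0+:2] flags=3 & 0x3 = 0x3; word=0x03
[2+:3] tag=2 & 0x7 = 0x2; word=0x0b
[5+:2] kind=-1 & 0x3 = 0x3; word=0x6b
[7+:1] bank=1 & 0x1 = 0x1; word=0xeb
word = 0xeb → little-endian bytes:
  [0]=0xeb

eb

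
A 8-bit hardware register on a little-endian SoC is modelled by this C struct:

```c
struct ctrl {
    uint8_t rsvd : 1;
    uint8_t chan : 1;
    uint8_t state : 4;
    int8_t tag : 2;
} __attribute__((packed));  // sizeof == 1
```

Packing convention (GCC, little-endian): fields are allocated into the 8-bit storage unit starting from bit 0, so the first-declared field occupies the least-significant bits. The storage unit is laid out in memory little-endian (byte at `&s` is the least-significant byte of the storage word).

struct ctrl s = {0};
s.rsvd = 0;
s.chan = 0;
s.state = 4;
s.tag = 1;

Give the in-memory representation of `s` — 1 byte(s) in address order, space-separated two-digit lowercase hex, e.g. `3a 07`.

rsvd (1b) val=0 bits=0x0 at bit 0: 0x00
chan (1b) val=0 bits=0x0 at bit 1: 0x00
state (4b) val=4 bits=0x4 at bit 2: 0x10
tag (2b) val=1 bits=0x1 at bit 6: 0x50
word = 0x50 → little-endian bytes:
  [0]=0x50

50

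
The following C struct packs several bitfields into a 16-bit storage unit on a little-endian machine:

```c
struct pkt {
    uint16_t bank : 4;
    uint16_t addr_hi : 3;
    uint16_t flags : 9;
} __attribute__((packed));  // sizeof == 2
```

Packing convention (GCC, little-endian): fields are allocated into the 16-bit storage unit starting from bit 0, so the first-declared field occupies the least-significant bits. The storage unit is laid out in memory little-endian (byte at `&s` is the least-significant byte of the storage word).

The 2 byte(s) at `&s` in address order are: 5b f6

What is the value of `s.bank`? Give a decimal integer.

[0]=0x5b [1]=0xf6 (little-endian) → word 0xf65b
bank:4 @ bit 0 → (0xf65b>>0)&0xf = 0xb  ←
addr_hi:3 @ bit 4 → (0xf65b>>4)&0x7 = 0x5
flags:9 @ bit 7 → (0xf65b>>7)&0x1ff = 0x1ec

11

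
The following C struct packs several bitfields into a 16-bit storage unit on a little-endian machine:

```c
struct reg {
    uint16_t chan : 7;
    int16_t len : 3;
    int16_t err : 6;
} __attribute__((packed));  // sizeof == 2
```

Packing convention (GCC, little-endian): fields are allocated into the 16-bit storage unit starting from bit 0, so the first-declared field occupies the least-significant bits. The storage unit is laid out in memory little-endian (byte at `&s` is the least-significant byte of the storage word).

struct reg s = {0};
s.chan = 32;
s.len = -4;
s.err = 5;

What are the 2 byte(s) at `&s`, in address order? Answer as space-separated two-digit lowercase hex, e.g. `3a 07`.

20 16

chan:7 = 32 → 0x20 << 0 → word 0x0020
len:3 = -4 → 0x4 << 7 → word 0x0220
err:6 = 5 → 0x5 << 10 → word 0x1620
word = 0x1620 → little-endian bytes:
  [0]=0x20  [1]=0x16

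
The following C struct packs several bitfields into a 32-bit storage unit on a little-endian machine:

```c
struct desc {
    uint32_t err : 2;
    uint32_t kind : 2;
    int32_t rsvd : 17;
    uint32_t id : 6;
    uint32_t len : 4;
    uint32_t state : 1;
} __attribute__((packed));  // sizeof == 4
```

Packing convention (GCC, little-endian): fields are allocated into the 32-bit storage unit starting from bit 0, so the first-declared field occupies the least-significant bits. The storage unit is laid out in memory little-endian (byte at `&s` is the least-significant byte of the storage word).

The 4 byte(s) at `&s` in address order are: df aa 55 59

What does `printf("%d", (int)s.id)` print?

[0]=0xdf [1]=0xaa [2]=0x55 [3]=0x59 (little-endian) → word 0x5955aadf
err:2 @ bit 0 → (0x5955aadf>>0)&0x3 = 0x3
kind:2 @ bit 2 → (0x5955aadf>>2)&0x3 = 0x3
rsvd:17 @ bit 4 → (0x5955aadf>>4)&0x1ffff = 0x15aad
id:6 @ bit 21 → (0x5955aadf>>21)&0x3f = 0xa  ←
len:4 @ bit 27 → (0x5955aadf>>27)&0xf = 0xb
state:1 @ bit 31 → (0x5955aadf>>31)&0x1 = 0x0

10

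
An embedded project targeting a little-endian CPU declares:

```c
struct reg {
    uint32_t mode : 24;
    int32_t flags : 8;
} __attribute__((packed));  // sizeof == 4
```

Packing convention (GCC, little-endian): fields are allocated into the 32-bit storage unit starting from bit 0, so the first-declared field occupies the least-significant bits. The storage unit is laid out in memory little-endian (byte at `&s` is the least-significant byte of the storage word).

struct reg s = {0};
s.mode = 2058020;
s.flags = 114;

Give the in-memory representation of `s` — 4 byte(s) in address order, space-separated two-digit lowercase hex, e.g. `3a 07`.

24 67 1f 72

mode (24b) val=2058020 bits=0x1f6724 at bit 0: 0x001f6724
flags (8b) val=114 bits=0x72 at bit 24: 0x721f6724
word = 0x721f6724 → little-endian bytes:
  [0]=0x24  [1]=0x67  [2]=0x1f  [3]=0x72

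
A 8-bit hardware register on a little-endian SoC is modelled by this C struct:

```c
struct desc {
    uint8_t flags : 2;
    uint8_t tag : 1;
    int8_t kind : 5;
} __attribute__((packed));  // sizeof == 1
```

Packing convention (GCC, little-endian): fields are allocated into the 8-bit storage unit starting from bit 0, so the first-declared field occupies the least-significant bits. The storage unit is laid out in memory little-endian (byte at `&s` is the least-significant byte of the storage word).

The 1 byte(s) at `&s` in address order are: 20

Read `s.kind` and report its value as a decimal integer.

[0]=0x20 (little-endian) → word 0x20
flags [0+:2] = (word>>0) & 0x3 = 0
tag [2+:1] = (word>>2) & 0x1 = 0
kind [3+:5] = (word>>3) & 0x1f = 4  ←
kind signed 5b, MSB=0: value = 4

4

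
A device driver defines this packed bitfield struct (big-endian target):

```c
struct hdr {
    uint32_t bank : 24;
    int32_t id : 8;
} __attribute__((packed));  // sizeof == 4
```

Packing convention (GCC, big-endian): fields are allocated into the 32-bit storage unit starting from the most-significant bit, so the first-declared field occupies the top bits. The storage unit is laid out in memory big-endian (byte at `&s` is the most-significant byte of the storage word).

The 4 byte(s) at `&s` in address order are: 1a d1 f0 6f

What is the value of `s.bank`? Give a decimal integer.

1757680

[0]=0x1a [1]=0xd1 [2]=0xf0 [3]=0x6f (big-endian) → word 0x1ad1f06f
bank [8+:24] = (word>>8) & 0xffffff = 1757680  ←
id [0+:8] = (word>>0) & 0xff = 111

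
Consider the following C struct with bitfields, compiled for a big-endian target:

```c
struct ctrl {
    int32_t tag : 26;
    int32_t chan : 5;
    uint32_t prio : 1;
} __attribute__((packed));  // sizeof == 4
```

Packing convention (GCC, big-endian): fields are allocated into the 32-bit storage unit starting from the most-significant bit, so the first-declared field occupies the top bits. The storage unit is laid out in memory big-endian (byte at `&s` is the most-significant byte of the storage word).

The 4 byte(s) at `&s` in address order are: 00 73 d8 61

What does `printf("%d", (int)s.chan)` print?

[0]=0x00 [1]=0x73 [2]=0xd8 [3]=0x61 (big-endian) → word 0x0073d861
tag:26 @ bit 6 → (0x0073d861>>6)&0x3ffffff = 0x1cf61
chan:5 @ bit 1 → (0x0073d861>>1)&0x1f = 0x10  ←
prio:1 @ bit 0 → (0x0073d861>>0)&0x1 = 0x1
chan signed 5b, MSB=1: 16 - 32 = -16

-16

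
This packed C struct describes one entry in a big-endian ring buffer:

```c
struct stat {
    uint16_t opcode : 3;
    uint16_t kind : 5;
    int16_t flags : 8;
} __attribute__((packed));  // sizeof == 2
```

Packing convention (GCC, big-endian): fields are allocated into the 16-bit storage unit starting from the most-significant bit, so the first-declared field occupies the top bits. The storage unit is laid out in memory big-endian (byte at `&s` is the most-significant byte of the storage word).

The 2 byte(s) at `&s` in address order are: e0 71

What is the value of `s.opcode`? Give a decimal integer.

7

[0]=0xe0 [1]=0x71 (big-endian) → word 0xe071
opcode:3 @ bit 13 → (0xe071>>13)&0x7 = 0x7  ←
kind:5 @ bit 8 → (0xe071>>8)&0x1f = 0x0
flags:8 @ bit 0 → (0xe071>>0)&0xff = 0x71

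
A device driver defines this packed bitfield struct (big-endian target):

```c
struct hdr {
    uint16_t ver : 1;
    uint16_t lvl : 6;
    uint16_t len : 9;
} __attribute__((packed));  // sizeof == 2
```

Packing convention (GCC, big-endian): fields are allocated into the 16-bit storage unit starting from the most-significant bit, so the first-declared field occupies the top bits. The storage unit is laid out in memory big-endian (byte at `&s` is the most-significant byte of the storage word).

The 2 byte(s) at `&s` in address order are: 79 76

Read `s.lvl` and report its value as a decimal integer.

60

[0]=0x79 [1]=0x76 (big-endian) → word 0x7976
ver:1 @ bit 15 → (0x7976>>15)&0x1 = 0x0
lvl:6 @ bit 9 → (0x7976>>9)&0x3f = 0x3c  ←
len:9 @ bit 0 → (0x7976>>0)&0x1ff = 0x176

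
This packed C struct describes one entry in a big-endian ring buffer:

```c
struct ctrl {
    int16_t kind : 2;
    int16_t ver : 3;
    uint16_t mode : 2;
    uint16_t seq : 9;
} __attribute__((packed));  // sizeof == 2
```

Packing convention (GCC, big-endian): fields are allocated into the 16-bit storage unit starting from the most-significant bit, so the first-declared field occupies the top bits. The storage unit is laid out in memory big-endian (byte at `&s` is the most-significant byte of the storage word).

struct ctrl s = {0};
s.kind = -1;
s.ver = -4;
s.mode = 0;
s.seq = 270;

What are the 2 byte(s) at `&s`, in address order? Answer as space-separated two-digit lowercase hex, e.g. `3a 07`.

e1 0e

[14+:2] kind=-1 & 0x3 = 0x3; word=0xc000
[11+:3] ver=-4 & 0x7 = 0x4; word=0xe000
[9+:2] mode=0 & 0x3 = 0x0; word=0xe000
[0+:9] seq=270 & 0x1ff = 0x10e; word=0xe10e
word = 0xe10e → big-endian bytes:
  [0]=0xe1  [1]=0x0e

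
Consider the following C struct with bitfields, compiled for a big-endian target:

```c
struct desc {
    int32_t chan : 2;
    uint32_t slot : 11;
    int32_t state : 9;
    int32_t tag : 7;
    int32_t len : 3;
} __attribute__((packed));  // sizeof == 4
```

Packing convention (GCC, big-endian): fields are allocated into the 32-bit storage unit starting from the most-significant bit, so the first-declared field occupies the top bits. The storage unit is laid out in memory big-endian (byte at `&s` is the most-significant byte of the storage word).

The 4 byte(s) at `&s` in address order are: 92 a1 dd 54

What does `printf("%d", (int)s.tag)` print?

42

[0]=0x92 [1]=0xa1 [2]=0xdd [3]=0x54 (big-endian) → word 0x92a1dd54
chan:2 @ bit 30 → (0x92a1dd54>>30)&0x3 = 0x2
slot:11 @ bit 19 → (0x92a1dd54>>19)&0x7ff = 0x254
state:9 @ bit 10 → (0x92a1dd54>>10)&0x1ff = 0x77
tag:7 @ bit 3 → (0x92a1dd54>>3)&0x7f = 0x2a  ←
len:3 @ bit 0 → (0x92a1dd54>>0)&0x7 = 0x4
tag signed 7b, MSB=0: value = 42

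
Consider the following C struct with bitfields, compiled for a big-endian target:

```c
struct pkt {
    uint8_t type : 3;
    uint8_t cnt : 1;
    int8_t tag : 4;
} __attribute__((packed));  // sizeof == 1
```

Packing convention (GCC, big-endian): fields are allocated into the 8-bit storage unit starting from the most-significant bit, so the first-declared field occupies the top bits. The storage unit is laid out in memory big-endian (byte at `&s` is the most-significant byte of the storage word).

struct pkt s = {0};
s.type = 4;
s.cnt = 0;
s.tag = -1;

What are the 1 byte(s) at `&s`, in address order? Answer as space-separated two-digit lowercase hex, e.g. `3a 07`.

8f

[5+:3] type=4 & 0x7 = 0x4; word=0x80
[4+:1] cnt=0 & 0x1 = 0x0; word=0x80
[0+:4] tag=-1 & 0xf = 0xf; word=0x8f
word = 0x8f → big-endian bytes:
  [0]=0x8f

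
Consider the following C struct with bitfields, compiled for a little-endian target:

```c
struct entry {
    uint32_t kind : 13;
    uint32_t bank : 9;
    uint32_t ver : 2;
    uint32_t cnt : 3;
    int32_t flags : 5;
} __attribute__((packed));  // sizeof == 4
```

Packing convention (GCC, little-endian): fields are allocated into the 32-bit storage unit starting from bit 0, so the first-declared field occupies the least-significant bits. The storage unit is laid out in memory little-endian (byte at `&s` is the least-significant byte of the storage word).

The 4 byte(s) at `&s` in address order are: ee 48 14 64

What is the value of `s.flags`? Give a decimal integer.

[0]=0xee [1]=0x48 [2]=0x14 [3]=0x64 (little-endian) → word 0x641448ee
kind [0+:13] = (word>>0) & 0x1fff = 2286
bank [13+:9] = (word>>13) & 0x1ff = 162
ver [22+:2] = (word>>22) & 0x3 = 0
cnt [24+:3] = (word>>24) & 0x7 = 4
flags [27+:5] = (word>>27) & 0x1f = 12  ←
flags signed 5b, MSB=0: value = 12

12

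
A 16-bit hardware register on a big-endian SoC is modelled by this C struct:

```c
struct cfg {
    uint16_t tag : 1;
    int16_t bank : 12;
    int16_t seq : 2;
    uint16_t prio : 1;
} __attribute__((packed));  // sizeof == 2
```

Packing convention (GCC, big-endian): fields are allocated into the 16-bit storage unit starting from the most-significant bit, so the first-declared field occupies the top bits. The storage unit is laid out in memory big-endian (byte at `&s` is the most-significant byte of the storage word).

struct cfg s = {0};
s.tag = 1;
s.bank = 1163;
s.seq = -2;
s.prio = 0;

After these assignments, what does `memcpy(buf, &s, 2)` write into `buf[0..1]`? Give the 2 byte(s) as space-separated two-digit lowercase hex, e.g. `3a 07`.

tag:1 = 1 → 0x1 << 15 → word 0x8000
bank:12 = 1163 → 0x48b << 3 → word 0xa458
seq:2 = -2 → 0x2 << 1 → word 0xa45c
prio:1 = 0 → 0x0 << 0 → word 0xa45c
word = 0xa45c → big-endian bytes:
  [0]=0xa4  [1]=0x5c

a4 5c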